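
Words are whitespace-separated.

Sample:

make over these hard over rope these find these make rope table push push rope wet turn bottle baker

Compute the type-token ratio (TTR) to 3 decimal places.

0.632

N = 19 tokens, V = 12 types.
TTR = V / N = 12 / 19 = 0.632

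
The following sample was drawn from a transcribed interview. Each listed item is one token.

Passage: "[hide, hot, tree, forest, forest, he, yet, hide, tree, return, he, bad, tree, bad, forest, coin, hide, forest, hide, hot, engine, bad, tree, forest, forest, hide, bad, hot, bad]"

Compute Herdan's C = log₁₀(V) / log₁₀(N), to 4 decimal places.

N = 29, V = 10.
log₁₀(V) = 1.000000, log₁₀(N) = 1.462398
C = 1.000000 / 1.462398 = 0.6838

0.6838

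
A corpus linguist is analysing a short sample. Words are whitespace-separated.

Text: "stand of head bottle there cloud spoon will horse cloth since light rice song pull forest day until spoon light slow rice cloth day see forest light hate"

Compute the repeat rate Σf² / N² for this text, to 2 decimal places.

0.06

Frequencies: light:3, spoon:2, cloth:2, rice:2, forest:2, day:2, stand:1, of:1, head:1, bottle:1, there:1, cloud:1, will:1, horse:1, since:1, song:1, pull:1, until:1, slow:1, see:1, … (1 more, each freq 1)
Σf² = 44; N² = 784
Repeat rate = 44 / 784 = 0.06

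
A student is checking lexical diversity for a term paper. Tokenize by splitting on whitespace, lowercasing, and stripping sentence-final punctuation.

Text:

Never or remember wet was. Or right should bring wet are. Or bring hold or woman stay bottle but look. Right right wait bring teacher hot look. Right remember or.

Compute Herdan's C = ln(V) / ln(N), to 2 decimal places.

N = 30, V = 18.
ln(V) = 2.890372, ln(N) = 3.401197
C = 2.890372 / 3.401197 = 0.85

0.85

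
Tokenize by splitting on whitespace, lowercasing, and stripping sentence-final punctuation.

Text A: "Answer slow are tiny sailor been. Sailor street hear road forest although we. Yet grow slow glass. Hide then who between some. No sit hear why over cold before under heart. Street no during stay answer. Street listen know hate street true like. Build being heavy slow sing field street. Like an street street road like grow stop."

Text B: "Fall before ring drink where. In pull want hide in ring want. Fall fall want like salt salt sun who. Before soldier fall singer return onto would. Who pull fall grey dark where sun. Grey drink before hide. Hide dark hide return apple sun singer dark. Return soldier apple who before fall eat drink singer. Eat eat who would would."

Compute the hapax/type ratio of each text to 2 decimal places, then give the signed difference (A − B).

0.70

A: hapax=33, V=42, ratio=0.79
B: hapax=2, V=22, ratio=0.09
Difference = 0.79 − 0.09 = 0.70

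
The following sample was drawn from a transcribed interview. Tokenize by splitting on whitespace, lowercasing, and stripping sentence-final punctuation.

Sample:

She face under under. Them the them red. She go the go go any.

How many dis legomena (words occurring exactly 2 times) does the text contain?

4

Frequencies: go:3, she:2, under:2, them:2, the:2, face:1, red:1, any:1
Words with frequency 2: she, the, them, under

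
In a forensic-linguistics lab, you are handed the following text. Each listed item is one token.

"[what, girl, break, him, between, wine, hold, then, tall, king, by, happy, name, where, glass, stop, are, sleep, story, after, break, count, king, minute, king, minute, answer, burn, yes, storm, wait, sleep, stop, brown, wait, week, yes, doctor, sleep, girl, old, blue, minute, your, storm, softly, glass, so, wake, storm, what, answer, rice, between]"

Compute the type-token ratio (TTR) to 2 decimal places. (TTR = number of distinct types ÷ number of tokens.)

0.69

N = 54 tokens, V = 37 types.
TTR = V / N = 37 / 54 = 0.69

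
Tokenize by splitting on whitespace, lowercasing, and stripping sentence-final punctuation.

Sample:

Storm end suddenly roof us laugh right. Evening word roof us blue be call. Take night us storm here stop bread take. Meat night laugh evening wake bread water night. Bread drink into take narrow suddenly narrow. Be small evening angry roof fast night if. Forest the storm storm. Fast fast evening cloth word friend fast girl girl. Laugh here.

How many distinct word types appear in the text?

32

Distinct types: {angry, be, blue, bread, call, cloth, drink, end, evening, fast, forest, friend, girl, here, if, into, laugh, meat, narrow, night, right, roof, small, stop, storm, suddenly, take, the, us, wake, water, word}
V = 32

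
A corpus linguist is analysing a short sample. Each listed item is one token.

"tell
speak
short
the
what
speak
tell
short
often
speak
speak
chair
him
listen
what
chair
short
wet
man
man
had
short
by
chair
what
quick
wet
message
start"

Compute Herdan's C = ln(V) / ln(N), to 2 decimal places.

0.82

N = 29, V = 16.
ln(V) = 2.772589, ln(N) = 3.367296
C = 2.772589 / 3.367296 = 0.82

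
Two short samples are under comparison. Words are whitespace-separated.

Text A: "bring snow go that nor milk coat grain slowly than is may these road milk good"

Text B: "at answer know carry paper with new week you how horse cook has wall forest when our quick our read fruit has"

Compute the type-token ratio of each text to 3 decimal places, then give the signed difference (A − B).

TTR(A) = 15/16 = 0.938
TTR(B) = 20/22 = 0.909
Difference = 0.938 − 0.909 = 0.029

0.029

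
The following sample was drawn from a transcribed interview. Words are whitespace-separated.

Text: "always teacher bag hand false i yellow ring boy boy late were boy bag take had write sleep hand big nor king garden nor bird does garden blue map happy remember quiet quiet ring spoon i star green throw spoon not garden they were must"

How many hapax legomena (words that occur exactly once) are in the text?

23

Frequencies: boy:3, garden:3, bag:2, hand:2, i:2, ring:2, were:2, nor:2, quiet:2, spoon:2, always:1, teacher:1, false:1, yellow:1, late:1, take:1, had:1, write:1, sleep:1, big:1, … (13 more, each freq 1)
Hapax (freq=1): always, big, bird, blue, does, false, green, had, happy, king, late, map, must, not, remember, sleep, star, take, teacher, they, throw, write, yellow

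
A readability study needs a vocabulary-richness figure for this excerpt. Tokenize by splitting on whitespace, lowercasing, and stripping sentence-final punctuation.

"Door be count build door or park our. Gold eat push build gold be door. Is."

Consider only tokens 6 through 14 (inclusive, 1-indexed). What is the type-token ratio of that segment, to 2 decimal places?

Segment tokens 6–14: or, park, our, gold, eat, push, build, gold, be
Segment N = 9, segment V = 8.
TTR = 8 / 9 = 0.89

0.89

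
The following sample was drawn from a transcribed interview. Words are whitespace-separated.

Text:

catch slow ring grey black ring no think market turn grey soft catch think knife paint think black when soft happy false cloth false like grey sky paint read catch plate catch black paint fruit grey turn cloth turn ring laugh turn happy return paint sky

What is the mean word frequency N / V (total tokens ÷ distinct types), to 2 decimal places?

2.00

N = 46 tokens, V = 23 types.
Mean frequency = N / V = 46 / 23 = 2.00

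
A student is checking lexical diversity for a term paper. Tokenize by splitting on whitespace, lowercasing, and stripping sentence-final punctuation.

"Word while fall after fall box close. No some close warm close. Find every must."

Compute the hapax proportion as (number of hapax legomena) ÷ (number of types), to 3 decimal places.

Frequencies: close:3, fall:2, word:1, while:1, after:1, box:1, no:1, some:1, warm:1, find:1, every:1, must:1
Hapax count = 10; type count = 12.
Ratio = 10 / 12 = 0.833

0.833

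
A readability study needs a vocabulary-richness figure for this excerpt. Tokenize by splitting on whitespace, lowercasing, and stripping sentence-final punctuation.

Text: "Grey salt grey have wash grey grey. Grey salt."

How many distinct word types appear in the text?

Distinct types: {grey, have, salt, wash}
V = 4

4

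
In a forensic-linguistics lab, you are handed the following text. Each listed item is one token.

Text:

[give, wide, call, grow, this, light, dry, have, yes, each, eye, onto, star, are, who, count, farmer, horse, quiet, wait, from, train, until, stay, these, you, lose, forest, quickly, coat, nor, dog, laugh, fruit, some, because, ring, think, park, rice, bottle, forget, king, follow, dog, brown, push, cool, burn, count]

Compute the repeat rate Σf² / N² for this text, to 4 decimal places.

Frequencies: count:2, dog:2, give:1, wide:1, call:1, grow:1, this:1, light:1, dry:1, have:1, yes:1, each:1, eye:1, onto:1, star:1, are:1, who:1, farmer:1, horse:1, quiet:1, … (28 more, each freq 1)
Σf² = 54; N² = 2500
Repeat rate = 54 / 2500 = 0.0216

0.0216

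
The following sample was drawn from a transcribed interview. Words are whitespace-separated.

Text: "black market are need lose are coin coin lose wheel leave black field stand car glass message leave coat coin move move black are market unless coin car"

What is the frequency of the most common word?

Frequencies: coin:4, black:3, are:3, market:2, lose:2, leave:2, car:2, move:2, need:1, wheel:1, field:1, stand:1, glass:1, message:1, coat:1, unless:1
Most common: 'coin' with frequency 4.

4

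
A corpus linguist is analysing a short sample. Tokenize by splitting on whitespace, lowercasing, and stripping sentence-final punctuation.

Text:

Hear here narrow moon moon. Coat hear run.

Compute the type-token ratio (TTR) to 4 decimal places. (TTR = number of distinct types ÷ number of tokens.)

0.7500

N = 8 tokens, V = 6 types.
TTR = V / N = 6 / 8 = 0.7500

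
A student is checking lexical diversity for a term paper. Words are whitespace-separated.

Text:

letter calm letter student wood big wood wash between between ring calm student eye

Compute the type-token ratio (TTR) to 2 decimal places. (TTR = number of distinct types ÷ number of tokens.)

0.64

N = 14 tokens, V = 9 types.
TTR = V / N = 9 / 14 = 0.64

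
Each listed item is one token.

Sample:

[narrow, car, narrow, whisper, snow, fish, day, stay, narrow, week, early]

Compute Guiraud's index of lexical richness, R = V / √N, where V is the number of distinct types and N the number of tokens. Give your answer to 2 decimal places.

N = 11, V = 9.
√N = 3.316625
R = 9 / 3.316625 = 2.71

2.71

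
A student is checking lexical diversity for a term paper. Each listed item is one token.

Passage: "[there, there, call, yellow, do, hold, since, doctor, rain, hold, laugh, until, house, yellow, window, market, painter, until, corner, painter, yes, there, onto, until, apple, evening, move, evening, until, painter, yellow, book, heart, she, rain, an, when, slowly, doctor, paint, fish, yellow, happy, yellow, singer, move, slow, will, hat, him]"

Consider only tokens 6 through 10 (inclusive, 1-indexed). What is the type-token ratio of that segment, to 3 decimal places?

0.800

Segment tokens 6–10: hold, since, doctor, rain, hold
Segment N = 5, segment V = 4.
TTR = 4 / 5 = 0.800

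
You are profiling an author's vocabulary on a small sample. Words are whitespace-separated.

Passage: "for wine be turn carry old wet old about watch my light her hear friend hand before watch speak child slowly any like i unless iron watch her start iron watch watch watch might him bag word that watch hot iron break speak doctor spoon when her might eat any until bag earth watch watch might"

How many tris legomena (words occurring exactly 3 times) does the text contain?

Frequencies: watch:9, her:3, iron:3, might:3, old:2, speak:2, any:2, bag:2, for:1, wine:1, be:1, turn:1, carry:1, wet:1, about:1, my:1, light:1, hear:1, friend:1, hand:1, … (18 more, each freq 1)
Words with frequency 3: her, iron, might

3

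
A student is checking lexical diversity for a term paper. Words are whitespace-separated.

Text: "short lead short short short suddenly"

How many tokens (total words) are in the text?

6

Tokens: short, lead, short, short, short, suddenly
N = 6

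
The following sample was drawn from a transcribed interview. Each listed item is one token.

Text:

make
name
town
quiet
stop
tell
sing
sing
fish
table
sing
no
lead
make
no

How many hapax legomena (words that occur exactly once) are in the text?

8

Frequencies: sing:3, make:2, no:2, name:1, town:1, quiet:1, stop:1, tell:1, fish:1, table:1, lead:1
Hapax (freq=1): fish, lead, name, quiet, stop, table, tell, town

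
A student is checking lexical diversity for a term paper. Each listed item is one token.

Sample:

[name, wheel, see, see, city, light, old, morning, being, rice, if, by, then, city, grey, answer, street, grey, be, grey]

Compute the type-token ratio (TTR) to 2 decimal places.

0.80

N = 20 tokens, V = 16 types.
TTR = V / N = 16 / 20 = 0.80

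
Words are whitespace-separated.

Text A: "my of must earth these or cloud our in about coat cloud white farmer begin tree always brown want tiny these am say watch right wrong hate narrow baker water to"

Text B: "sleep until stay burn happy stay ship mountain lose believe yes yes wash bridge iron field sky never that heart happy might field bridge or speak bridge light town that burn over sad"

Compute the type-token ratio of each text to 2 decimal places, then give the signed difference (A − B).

0.18

TTR(A) = 29/31 = 0.94
TTR(B) = 25/33 = 0.76
Difference = 0.94 − 0.76 = 0.18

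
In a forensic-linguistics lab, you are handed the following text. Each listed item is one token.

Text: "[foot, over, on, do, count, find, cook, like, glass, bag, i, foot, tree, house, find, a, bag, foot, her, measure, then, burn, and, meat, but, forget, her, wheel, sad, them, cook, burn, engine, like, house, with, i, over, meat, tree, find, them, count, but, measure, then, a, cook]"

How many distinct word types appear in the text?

Distinct types: {a, and, bag, burn, but, cook, count, do, engine, find, foot, forget, glass, her, house, i, like, measure, meat, on, over, sad, them, then, tree, wheel, with}
V = 27

27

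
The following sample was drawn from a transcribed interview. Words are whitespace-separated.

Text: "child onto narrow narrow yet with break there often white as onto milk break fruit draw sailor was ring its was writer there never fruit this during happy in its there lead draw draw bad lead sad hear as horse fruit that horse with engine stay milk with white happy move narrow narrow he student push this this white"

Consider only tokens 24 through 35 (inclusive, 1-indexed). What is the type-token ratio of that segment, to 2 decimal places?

Segment tokens 24–35: never, fruit, this, during, happy, in, its, there, lead, draw, draw, bad
Segment N = 12, segment V = 11.
TTR = 11 / 12 = 0.92

0.92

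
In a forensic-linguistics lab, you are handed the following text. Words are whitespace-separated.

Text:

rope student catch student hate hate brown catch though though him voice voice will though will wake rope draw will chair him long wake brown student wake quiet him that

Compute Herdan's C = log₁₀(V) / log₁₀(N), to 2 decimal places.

N = 30, V = 15.
log₁₀(V) = 1.176091, log₁₀(N) = 1.477121
C = 1.176091 / 1.477121 = 0.80

0.80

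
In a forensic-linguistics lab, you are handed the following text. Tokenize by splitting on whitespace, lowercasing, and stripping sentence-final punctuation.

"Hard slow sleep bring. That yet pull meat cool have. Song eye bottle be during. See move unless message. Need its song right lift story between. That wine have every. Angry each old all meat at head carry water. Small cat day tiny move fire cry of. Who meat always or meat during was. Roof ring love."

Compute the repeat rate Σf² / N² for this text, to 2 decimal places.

0.02

Frequencies: meat:4, that:2, have:2, song:2, during:2, move:2, hard:1, slow:1, sleep:1, bring:1, yet:1, pull:1, cool:1, eye:1, bottle:1, be:1, see:1, unless:1, message:1, need:1, … (29 more, each freq 1)
Σf² = 79; N² = 3249
Repeat rate = 79 / 3249 = 0.02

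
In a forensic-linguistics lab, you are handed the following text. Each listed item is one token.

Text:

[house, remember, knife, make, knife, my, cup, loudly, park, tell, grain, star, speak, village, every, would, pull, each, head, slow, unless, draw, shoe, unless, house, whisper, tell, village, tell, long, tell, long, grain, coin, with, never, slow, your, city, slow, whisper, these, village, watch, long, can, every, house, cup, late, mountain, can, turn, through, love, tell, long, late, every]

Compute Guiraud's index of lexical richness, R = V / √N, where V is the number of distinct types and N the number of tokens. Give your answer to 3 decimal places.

4.817

N = 59, V = 37.
√N = 7.681146
R = 37 / 7.681146 = 4.817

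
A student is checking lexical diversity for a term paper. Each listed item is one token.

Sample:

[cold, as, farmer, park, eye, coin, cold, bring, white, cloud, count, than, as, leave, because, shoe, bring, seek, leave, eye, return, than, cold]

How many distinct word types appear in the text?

16

Distinct types: {as, because, bring, cloud, coin, cold, count, eye, farmer, leave, park, return, seek, shoe, than, white}
V = 16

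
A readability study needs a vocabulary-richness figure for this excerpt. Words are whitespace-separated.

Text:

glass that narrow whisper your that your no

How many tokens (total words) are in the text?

8

Tokens: glass, that, narrow, whisper, your, that, your, no
N = 8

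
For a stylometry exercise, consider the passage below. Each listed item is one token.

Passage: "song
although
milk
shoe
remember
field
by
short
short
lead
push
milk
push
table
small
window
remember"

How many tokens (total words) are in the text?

17

Tokens: song, although, milk, shoe, remember, field, by, short, short, lead, push, milk, push, table, small, window, remember
N = 17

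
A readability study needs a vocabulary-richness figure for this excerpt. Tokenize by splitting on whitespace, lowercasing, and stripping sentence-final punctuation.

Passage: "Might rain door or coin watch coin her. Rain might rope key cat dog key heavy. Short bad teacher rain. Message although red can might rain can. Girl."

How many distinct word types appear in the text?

20

Distinct types: {although, bad, can, cat, coin, dog, door, girl, heavy, her, key, message, might, or, rain, red, rope, short, teacher, watch}
V = 20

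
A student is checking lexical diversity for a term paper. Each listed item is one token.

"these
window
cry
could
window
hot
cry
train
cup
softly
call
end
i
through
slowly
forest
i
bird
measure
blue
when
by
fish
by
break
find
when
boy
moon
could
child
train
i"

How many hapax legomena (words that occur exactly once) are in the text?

18

Frequencies: i:3, window:2, cry:2, could:2, train:2, when:2, by:2, these:1, hot:1, cup:1, softly:1, call:1, end:1, through:1, slowly:1, forest:1, bird:1, measure:1, blue:1, fish:1, … (5 more, each freq 1)
Hapax (freq=1): bird, blue, boy, break, call, child, cup, end, find, fish, forest, hot, measure, moon, slowly, softly, these, through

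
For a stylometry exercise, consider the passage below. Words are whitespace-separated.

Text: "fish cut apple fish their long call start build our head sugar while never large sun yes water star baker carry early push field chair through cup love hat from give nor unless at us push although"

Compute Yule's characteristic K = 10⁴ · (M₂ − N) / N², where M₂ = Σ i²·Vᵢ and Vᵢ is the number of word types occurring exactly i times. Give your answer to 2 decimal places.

Frequencies: fish:2, push:2, cut:1, apple:1, their:1, long:1, call:1, start:1, build:1, our:1, head:1, sugar:1, while:1, never:1, large:1, sun:1, yes:1, water:1, star:1, baker:1, … (15 more, each freq 1)
N = 37. Frequency spectrum: V_1=33, V_2=2
M₂ = 1²·33 + 2²·2 = 41
K = 10000 × (41 − 37) / 37² = 29.22

29.22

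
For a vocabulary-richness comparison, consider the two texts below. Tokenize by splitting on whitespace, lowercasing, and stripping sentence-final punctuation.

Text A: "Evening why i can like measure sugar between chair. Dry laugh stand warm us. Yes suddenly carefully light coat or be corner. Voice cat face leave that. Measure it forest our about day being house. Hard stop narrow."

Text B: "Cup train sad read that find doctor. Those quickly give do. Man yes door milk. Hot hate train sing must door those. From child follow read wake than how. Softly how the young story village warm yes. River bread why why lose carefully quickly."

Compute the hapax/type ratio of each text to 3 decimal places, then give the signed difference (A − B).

0.195

A: hapax=36, V=37, ratio=0.973
B: hapax=28, V=36, ratio=0.778
Difference = 0.973 − 0.778 = 0.195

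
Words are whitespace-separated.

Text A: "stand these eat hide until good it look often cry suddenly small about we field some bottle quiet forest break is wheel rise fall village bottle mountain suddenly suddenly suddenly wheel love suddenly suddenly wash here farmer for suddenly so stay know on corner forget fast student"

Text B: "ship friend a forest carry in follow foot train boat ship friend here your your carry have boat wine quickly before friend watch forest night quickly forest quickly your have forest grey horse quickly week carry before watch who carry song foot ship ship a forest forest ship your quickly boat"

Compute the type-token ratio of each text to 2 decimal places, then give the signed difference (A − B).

TTR(A) = 39/47 = 0.83
TTR(B) = 23/51 = 0.45
Difference = 0.83 − 0.45 = 0.38

0.38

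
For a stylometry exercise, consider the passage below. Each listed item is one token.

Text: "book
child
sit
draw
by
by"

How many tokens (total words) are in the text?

Tokens: book, child, sit, draw, by, by
N = 6

6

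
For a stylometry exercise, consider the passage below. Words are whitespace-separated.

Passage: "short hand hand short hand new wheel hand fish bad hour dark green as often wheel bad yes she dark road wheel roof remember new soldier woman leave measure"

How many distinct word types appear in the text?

Distinct types: {as, bad, dark, fish, green, hand, hour, leave, measure, new, often, remember, road, roof, she, short, soldier, wheel, woman, yes}
V = 20

20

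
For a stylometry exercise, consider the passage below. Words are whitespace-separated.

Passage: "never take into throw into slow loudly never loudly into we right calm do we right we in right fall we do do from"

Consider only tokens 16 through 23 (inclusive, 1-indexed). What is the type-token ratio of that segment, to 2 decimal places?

Segment tokens 16–23: right, we, in, right, fall, we, do, do
Segment N = 8, segment V = 5.
TTR = 5 / 8 = 0.63

0.63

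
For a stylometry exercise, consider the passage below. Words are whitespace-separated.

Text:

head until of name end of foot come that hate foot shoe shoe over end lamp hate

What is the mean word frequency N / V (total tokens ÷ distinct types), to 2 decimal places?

1.42

N = 17 tokens, V = 12 types.
Mean frequency = N / V = 17 / 12 = 1.42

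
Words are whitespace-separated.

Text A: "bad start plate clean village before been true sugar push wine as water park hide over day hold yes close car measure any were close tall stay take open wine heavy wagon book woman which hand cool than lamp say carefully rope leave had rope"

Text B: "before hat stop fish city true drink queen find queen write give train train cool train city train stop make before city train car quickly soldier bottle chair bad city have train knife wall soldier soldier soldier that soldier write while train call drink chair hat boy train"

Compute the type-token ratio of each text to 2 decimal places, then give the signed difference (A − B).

TTR(A) = 42/45 = 0.93
TTR(B) = 27/48 = 0.56
Difference = 0.93 − 0.56 = 0.37

0.37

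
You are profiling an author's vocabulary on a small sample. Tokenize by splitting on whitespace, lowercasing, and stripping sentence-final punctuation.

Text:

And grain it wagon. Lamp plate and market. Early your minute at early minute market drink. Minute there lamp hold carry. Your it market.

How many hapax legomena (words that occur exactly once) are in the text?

Frequencies: market:3, minute:3, and:2, it:2, lamp:2, early:2, your:2, grain:1, wagon:1, plate:1, at:1, drink:1, there:1, hold:1, carry:1
Hapax (freq=1): at, carry, drink, grain, hold, plate, there, wagon

8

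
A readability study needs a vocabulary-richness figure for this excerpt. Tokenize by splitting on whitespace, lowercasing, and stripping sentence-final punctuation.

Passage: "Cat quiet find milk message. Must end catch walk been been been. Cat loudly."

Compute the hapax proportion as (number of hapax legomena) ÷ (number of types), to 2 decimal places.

0.82

Frequencies: been:3, cat:2, quiet:1, find:1, milk:1, message:1, must:1, end:1, catch:1, walk:1, loudly:1
Hapax count = 9; type count = 11.
Ratio = 9 / 11 = 0.82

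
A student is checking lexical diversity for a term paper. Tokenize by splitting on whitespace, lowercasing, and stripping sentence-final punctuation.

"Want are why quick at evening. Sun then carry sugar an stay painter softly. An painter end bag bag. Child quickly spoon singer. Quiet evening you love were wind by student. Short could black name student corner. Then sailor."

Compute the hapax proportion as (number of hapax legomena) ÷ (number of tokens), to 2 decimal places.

0.69

Frequencies: evening:2, then:2, an:2, painter:2, bag:2, student:2, want:1, are:1, why:1, quick:1, at:1, sun:1, carry:1, sugar:1, stay:1, softly:1, end:1, child:1, quickly:1, spoon:1, … (13 more, each freq 1)
Hapax count = 27; token count = 39.
Ratio = 27 / 39 = 0.69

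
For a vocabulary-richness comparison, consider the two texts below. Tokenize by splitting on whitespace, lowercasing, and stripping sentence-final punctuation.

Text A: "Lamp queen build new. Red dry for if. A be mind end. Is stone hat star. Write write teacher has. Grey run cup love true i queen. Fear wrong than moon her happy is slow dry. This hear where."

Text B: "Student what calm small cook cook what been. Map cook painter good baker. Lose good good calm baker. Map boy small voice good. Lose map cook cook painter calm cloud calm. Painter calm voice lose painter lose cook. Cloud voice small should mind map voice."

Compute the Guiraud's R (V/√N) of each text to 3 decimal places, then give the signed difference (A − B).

3.219

A: V=35, N=39, R=5.604
B: V=16, N=45, R=2.385
Difference = 5.604 − 2.385 = 3.219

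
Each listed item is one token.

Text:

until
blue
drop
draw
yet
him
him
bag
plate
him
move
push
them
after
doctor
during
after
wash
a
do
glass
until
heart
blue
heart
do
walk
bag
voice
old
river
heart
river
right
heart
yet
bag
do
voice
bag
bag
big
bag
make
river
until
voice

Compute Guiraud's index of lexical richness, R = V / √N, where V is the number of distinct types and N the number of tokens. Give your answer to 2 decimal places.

3.79

N = 47, V = 26.
√N = 6.855655
R = 26 / 6.855655 = 3.79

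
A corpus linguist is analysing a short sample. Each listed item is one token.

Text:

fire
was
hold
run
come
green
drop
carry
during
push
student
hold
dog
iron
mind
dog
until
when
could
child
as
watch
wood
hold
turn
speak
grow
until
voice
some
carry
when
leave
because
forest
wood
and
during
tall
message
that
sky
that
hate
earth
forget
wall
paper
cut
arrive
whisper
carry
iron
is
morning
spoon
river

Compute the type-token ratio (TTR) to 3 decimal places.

0.807

N = 57 tokens, V = 46 types.
TTR = V / N = 46 / 57 = 0.807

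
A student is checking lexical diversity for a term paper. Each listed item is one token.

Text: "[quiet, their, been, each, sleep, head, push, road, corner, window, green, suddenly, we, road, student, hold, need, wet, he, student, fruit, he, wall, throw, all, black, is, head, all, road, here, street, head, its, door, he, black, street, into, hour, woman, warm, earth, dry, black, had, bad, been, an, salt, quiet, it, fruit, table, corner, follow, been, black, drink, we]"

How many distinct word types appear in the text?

42

Distinct types: {all, an, bad, been, black, corner, door, drink, dry, each, earth, follow, fruit, green, had, he, head, here, hold, hour, into, is, it, its, need, push, quiet, road, salt, sleep, street, student, suddenly, table, their, throw, wall, warm, we, wet, window, woman}
V = 42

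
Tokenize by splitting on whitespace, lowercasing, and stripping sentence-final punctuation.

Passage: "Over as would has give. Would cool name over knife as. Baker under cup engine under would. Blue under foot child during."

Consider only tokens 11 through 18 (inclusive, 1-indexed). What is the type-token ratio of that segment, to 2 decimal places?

0.88

Segment tokens 11–18: as, baker, under, cup, engine, under, would, blue
Segment N = 8, segment V = 7.
TTR = 7 / 8 = 0.88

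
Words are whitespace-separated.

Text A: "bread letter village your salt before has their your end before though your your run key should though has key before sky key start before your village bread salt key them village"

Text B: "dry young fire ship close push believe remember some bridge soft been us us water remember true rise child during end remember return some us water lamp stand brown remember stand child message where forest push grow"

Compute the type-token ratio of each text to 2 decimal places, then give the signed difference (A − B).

TTR(A) = 16/32 = 0.50
TTR(B) = 27/37 = 0.73
Difference = 0.50 − 0.73 = -0.23

-0.23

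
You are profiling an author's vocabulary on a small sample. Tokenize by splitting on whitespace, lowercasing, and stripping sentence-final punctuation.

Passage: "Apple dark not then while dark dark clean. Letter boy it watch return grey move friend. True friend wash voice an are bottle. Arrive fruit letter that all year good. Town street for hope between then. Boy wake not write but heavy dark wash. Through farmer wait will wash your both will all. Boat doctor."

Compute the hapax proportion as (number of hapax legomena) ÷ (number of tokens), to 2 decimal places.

0.62

Frequencies: dark:4, wash:3, not:2, then:2, letter:2, boy:2, friend:2, all:2, will:2, apple:1, while:1, clean:1, it:1, watch:1, return:1, grey:1, move:1, true:1, voice:1, an:1, … (23 more, each freq 1)
Hapax count = 34; token count = 55.
Ratio = 34 / 55 = 0.62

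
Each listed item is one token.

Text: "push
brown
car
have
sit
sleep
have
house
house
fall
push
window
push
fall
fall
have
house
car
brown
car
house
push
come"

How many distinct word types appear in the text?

Distinct types: {brown, car, come, fall, have, house, push, sit, sleep, window}
V = 10

10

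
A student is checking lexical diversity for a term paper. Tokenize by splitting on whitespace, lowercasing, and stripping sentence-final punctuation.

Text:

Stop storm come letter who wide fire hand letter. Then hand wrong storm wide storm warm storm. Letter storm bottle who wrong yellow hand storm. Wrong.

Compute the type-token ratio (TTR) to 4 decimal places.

N = 26 tokens, V = 13 types.
TTR = V / N = 13 / 26 = 0.5000

0.5000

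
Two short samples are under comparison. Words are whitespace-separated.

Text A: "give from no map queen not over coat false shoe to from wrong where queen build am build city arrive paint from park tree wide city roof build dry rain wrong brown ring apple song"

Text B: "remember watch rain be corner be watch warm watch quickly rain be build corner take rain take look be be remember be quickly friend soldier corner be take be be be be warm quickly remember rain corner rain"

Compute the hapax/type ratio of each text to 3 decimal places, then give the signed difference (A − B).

A: hapax=23, V=28, ratio=0.821
B: hapax=4, V=12, ratio=0.333
Difference = 0.821 − 0.333 = 0.488

0.488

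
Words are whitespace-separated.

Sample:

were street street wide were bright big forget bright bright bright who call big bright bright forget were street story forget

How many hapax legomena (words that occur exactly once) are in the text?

4

Frequencies: bright:6, were:3, street:3, forget:3, big:2, wide:1, who:1, call:1, story:1
Hapax (freq=1): call, story, who, wide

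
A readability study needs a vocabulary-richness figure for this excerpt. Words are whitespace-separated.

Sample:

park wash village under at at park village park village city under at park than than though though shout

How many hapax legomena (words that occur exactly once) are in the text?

Frequencies: park:4, village:3, at:3, under:2, than:2, though:2, wash:1, city:1, shout:1
Hapax (freq=1): city, shout, wash

3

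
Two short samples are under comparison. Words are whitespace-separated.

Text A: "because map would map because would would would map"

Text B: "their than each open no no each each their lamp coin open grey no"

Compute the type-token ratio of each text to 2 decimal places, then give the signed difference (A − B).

-0.24

TTR(A) = 3/9 = 0.33
TTR(B) = 8/14 = 0.57
Difference = 0.33 − 0.57 = -0.24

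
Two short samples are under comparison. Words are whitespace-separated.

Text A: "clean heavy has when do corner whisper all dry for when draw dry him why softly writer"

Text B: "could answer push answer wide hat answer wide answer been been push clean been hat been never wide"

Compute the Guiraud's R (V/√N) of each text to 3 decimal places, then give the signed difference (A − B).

A: V=15, N=17, R=3.638
B: V=8, N=18, R=1.886
Difference = 3.638 − 1.886 = 1.752

1.752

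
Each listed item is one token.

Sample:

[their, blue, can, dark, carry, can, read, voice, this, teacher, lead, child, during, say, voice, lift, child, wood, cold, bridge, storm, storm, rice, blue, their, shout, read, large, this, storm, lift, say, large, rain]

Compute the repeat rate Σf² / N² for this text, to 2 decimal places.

Frequencies: storm:3, their:2, blue:2, can:2, read:2, voice:2, this:2, child:2, say:2, lift:2, large:2, dark:1, carry:1, teacher:1, lead:1, during:1, wood:1, cold:1, bridge:1, rice:1, … (2 more, each freq 1)
Σf² = 60; N² = 1156
Repeat rate = 60 / 1156 = 0.05

0.05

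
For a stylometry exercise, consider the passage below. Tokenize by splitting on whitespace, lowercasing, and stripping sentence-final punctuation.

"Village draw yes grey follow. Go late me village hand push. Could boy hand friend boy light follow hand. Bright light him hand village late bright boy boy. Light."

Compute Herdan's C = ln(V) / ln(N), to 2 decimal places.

0.82

N = 29, V = 16.
ln(V) = 2.772589, ln(N) = 3.367296
C = 2.772589 / 3.367296 = 0.82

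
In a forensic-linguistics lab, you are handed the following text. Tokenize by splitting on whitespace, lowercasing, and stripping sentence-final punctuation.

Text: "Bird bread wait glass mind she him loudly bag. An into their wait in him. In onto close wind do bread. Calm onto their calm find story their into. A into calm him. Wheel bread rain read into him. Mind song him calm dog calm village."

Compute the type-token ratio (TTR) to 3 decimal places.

0.587

N = 46 tokens, V = 27 types.
TTR = V / N = 27 / 46 = 0.587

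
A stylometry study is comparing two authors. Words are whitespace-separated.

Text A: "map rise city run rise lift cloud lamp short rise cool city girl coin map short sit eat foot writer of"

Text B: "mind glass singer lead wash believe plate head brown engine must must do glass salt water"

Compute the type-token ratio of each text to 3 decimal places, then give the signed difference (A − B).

TTR(A) = 16/21 = 0.762
TTR(B) = 14/16 = 0.875
Difference = 0.762 − 0.875 = -0.113

-0.113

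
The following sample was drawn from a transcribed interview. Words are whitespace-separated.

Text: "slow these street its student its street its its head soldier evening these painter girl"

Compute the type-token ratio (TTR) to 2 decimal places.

N = 15 tokens, V = 10 types.
TTR = V / N = 10 / 15 = 0.67

0.67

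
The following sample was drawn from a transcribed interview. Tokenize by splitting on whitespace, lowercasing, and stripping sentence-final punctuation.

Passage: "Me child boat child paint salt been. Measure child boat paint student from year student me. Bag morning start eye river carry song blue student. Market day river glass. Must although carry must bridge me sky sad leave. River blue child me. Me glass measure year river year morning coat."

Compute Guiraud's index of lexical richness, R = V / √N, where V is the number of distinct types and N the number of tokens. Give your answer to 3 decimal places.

3.960

N = 50, V = 28.
√N = 7.071068
R = 28 / 7.071068 = 3.960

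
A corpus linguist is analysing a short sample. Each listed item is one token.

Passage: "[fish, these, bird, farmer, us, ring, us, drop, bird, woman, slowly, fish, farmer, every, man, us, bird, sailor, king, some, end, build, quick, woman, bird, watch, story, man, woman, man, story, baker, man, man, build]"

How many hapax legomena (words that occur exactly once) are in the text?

12

Frequencies: man:5, bird:4, us:3, woman:3, fish:2, farmer:2, build:2, story:2, these:1, ring:1, drop:1, slowly:1, every:1, sailor:1, king:1, some:1, end:1, quick:1, watch:1, baker:1
Hapax (freq=1): baker, drop, end, every, king, quick, ring, sailor, slowly, some, these, watch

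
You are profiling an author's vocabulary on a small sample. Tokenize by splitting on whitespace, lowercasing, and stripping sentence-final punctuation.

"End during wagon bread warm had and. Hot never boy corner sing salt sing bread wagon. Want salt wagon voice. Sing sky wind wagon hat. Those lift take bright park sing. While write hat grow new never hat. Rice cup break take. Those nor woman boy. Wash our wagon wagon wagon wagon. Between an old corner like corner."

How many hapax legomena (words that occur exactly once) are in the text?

28

Frequencies: wagon:8, sing:4, corner:3, hat:3, bread:2, never:2, boy:2, salt:2, those:2, take:2, end:1, during:1, warm:1, had:1, and:1, hot:1, want:1, voice:1, sky:1, wind:1, … (18 more, each freq 1)
Hapax (freq=1): an, and, between, break, bright, cup, during, end, grow, had, hot, lift, like, new, nor, old, our, park, rice, sky, voice, want, warm, wash, while, wind, woman, write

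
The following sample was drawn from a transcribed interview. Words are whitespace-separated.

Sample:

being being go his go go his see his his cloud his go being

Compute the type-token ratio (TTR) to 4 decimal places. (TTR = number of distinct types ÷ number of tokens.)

N = 14 tokens, V = 5 types.
TTR = V / N = 5 / 14 = 0.3571

0.3571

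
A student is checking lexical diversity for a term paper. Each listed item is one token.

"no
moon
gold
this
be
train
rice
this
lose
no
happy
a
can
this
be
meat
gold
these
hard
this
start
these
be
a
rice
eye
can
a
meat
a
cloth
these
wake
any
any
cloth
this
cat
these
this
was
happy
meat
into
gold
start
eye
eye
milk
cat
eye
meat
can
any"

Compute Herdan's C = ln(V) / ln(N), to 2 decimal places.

0.79

N = 54, V = 23.
ln(V) = 3.135494, ln(N) = 3.988984
C = 3.135494 / 3.988984 = 0.79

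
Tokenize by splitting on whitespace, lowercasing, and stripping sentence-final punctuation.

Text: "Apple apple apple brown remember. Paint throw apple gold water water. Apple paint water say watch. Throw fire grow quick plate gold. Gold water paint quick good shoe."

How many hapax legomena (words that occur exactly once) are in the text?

Frequencies: apple:5, water:4, paint:3, gold:3, throw:2, quick:2, brown:1, remember:1, say:1, watch:1, fire:1, grow:1, plate:1, good:1, shoe:1
Hapax (freq=1): brown, fire, good, grow, plate, remember, say, shoe, watch

9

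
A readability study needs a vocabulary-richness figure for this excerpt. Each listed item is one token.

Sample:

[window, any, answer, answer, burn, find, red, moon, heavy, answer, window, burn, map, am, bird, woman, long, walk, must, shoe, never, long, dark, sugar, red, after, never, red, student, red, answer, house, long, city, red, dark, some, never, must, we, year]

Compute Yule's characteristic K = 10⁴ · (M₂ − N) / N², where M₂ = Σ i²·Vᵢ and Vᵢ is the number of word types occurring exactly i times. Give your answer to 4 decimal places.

Frequencies: red:5, answer:4, long:3, never:3, window:2, burn:2, must:2, dark:2, any:1, find:1, moon:1, heavy:1, map:1, am:1, bird:1, woman:1, walk:1, shoe:1, sugar:1, after:1, … (6 more, each freq 1)
N = 41. Frequency spectrum: V_1=18, V_2=4, V_3=2, V_4=1, V_5=1
M₂ = 1²·18 + 2²·4 + 3²·2 + 4²·1 + 5²·1 = 93
K = 10000 × (93 − 41) / 41² = 309.3397

309.3397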